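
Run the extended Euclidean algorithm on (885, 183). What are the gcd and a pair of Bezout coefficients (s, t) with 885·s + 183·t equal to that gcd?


Euclidean algorithm on (885, 183) — divide until remainder is 0:
  885 = 4 · 183 + 153
  183 = 1 · 153 + 30
  153 = 5 · 30 + 3
  30 = 10 · 3 + 0
gcd(885, 183) = 3.
Track Bezout coefficients alongside the remainders: start with r₀ = 885 = a·1 + b·0 (s = 1, t = 0) and r₁ = 183 = a·0 + b·1 (s = 0, t = 1); each new remainder r_{k+1} = r_{k-1} − q_k·r_k inherits s_{k+1} = s_{k-1} − q_k·s_k, t_{k+1} = t_{k-1} − q_k·t_k, so r_k = a·s_k + b·t_k at every step:
  q = 4: r = 153, s = 1 − 4·0 = 1, t = 0 − 4·1 = -4  (check: 885·1 + 183·(-4) = 153)
  q = 1: r = 30, s = 0 − 1·1 = -1, t = 1 − 1·(-4) = 5  (check: 885·(-1) + 183·5 = 30)
  q = 5: r = 3, s = 1 − 5·(-1) = 6, t = -4 − 5·5 = -29  (check: 885·6 + 183·(-29) = 3)
The row with r = 3 (the gcd) gives the Bezout coefficients s = 6, t = -29.
Result: 885 · (6) + 183 · (-29) = 3.

gcd(885, 183) = 3; s = 6, t = -29 (check: 885·6 + 183·(-29) = 3).


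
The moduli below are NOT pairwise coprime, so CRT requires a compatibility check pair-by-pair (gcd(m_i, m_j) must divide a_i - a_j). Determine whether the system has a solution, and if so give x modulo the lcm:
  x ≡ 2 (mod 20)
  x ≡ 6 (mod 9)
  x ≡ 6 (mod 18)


Moduli 20, 9, 18 are not pairwise coprime, so CRT works modulo lcm(m_i) when all pairwise compatibility conditions hold.
Pairwise compatibility: gcd(m_i, m_j) must divide a_i - a_j for every pair.
Merge one congruence at a time:
  Start: x ≡ 2 (mod 20).
  Combine with x ≡ 6 (mod 9): gcd(20, 9) = 1; 6 - 2 = 4, which IS divisible by 1, so compatible.
    Write x = 2 + 20·t and substitute into x ≡ 6 (mod 9): 20·t ≡ 6 − 2 = 4 (mod 9).
    Reduce coefficients mod 9: 2·t ≡ 4 (mod 9).
    The inverse of 2 mod 9 is 5 (since 2·5 = 10 = 1·9 + 1), so t ≡ 5·4 = 20 ≡ 2 (mod 9).
    Then x = 2 + 20·2 = 42, valid modulo lcm(20, 9) = 180: x ≡ 42 (mod 180).
  Combine with x ≡ 6 (mod 18): gcd(180, 18) = 18; 6 - 42 = -36, which IS divisible by 18, so compatible.
    Write x = 42 + 180·t and substitute into x ≡ 6 (mod 18): 180·t ≡ 6 − 42 = -36 (mod 18).
    Divide the congruence (and modulus) by g = 18: 10·t ≡ -2 (mod 1).
    Modulo 1 every t works; take t = 0.
    Then x = 42 + 180·0 = 42, valid modulo lcm(180, 18) = 180: x ≡ 42 (mod 180).
Verify: 42 mod 20 = 2, 42 mod 9 = 6, 42 mod 18 = 6.

x ≡ 42 (mod 180).


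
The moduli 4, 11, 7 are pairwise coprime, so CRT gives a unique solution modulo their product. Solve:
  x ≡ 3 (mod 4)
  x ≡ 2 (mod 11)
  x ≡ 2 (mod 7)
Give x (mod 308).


Moduli 4, 11, 7 are pairwise coprime; by CRT there is a unique solution modulo M = 4 · 11 · 7 = 308.
Solve pairwise, accumulating the modulus:
  Start with x ≡ 3 (mod 4).
  Combine with x ≡ 2 (mod 11): since gcd(4, 11) = 1, we get a unique residue mod 44.
    Write x = 3 + 4·t and substitute into x ≡ 2 (mod 11): 4·t ≡ 2 − 3 = -1 (mod 11).
    Reduce coefficients mod 11: 4·t ≡ 10 (mod 11).
    The inverse of 4 mod 11 is 3 (since 4·3 = 12 = 1·11 + 1), so t ≡ 3·10 = 30 ≡ 8 (mod 11).
    Then x = 3 + 4·8 = 35, valid modulo lcm(4, 11) = 44: x ≡ 35 (mod 44).
  Combine with x ≡ 2 (mod 7): since gcd(44, 7) = 1, we get a unique residue mod 308.
    Write x = 35 + 44·t and substitute into x ≡ 2 (mod 7): 44·t ≡ 2 − 35 = -33 (mod 7).
    Reduce coefficients mod 7: 2·t ≡ 2 (mod 7).
    The inverse of 2 mod 7 is 4 (since 2·4 = 8 = 1·7 + 1), so t ≡ 4·2 = 8 ≡ 1 (mod 7).
    Then x = 35 + 44·1 = 79, valid modulo lcm(44, 7) = 308: x ≡ 79 (mod 308).
Verify: 79 mod 4 = 3 ✓, 79 mod 11 = 2 ✓, 79 mod 7 = 2 ✓.

x ≡ 79 (mod 308).


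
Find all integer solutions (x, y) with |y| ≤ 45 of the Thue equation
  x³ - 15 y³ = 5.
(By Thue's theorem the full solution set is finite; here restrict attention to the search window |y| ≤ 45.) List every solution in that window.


The equation is x³ - 15y³ = 5. For fixed y, x³ = 15·y³ + 5, so a solution requires the RHS to be a perfect cube.
Strategy: iterate y from -45 to 45, compute RHS = 15·y³ + 5, and check whether it is a (positive or negative) perfect cube.
Check small values of y:
  y = 0: RHS = 5 is not a perfect cube.
  y = 1: RHS = 20 is not a perfect cube.
  y = -1: RHS = -10 is not a perfect cube.
  y = 2: RHS = 125 = (5)³ ⇒ x = 5 works.
  y = -2: RHS = -115 is not a perfect cube.
  y = 3: RHS = 410 is not a perfect cube.
  y = -3: RHS = -400 is not a perfect cube.
Continuing the search up to |y| = 45 finds no further solutions beyond those listed.
Collected solutions: (5, 2).

Solutions (with |y| ≤ 45): (5, 2).


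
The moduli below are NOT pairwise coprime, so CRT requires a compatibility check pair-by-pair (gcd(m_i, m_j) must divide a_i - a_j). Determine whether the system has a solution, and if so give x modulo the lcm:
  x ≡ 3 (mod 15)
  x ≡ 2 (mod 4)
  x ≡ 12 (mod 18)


Moduli 15, 4, 18 are not pairwise coprime, so CRT works modulo lcm(m_i) when all pairwise compatibility conditions hold.
Pairwise compatibility: gcd(m_i, m_j) must divide a_i - a_j for every pair.
Merge one congruence at a time:
  Start: x ≡ 3 (mod 15).
  Combine with x ≡ 2 (mod 4): gcd(15, 4) = 1; 2 - 3 = -1, which IS divisible by 1, so compatible.
    Write x = 3 + 15·t and substitute into x ≡ 2 (mod 4): 15·t ≡ 2 − 3 = -1 (mod 4).
    Reduce coefficients mod 4: 3·t ≡ 3 (mod 4).
    The inverse of 3 mod 4 is 3 (since 3·3 = 9 = 2·4 + 1), so t ≡ 3·3 = 9 ≡ 1 (mod 4).
    Then x = 3 + 15·1 = 18, valid modulo lcm(15, 4) = 60: x ≡ 18 (mod 60).
  Combine with x ≡ 12 (mod 18): gcd(60, 18) = 6; 12 - 18 = -6, which IS divisible by 6, so compatible.
    Write x = 18 + 60·t and substitute into x ≡ 12 (mod 18): 60·t ≡ 12 − 18 = -6 (mod 18).
    Divide the congruence (and modulus) by g = 6: 10·t ≡ -1 (mod 3).
    Reduce coefficients mod 3: 1·t ≡ 2 (mod 3).
    So t ≡ 2 (mod 3).
    Then x = 18 + 60·2 = 138, valid modulo lcm(60, 18) = 180: x ≡ 138 (mod 180).
Verify: 138 mod 15 = 3, 138 mod 4 = 2, 138 mod 18 = 12.

x ≡ 138 (mod 180).


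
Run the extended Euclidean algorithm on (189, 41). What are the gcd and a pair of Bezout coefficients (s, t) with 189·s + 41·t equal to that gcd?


Euclidean algorithm on (189, 41) — divide until remainder is 0:
  189 = 4 · 41 + 25
  41 = 1 · 25 + 16
  25 = 1 · 16 + 9
  16 = 1 · 9 + 7
  9 = 1 · 7 + 2
  7 = 3 · 2 + 1
  2 = 2 · 1 + 0
gcd(189, 41) = 1.
Track Bezout coefficients alongside the remainders: start with r₀ = 189 = a·1 + b·0 (s = 1, t = 0) and r₁ = 41 = a·0 + b·1 (s = 0, t = 1); each new remainder r_{k+1} = r_{k-1} − q_k·r_k inherits s_{k+1} = s_{k-1} − q_k·s_k, t_{k+1} = t_{k-1} − q_k·t_k, so r_k = a·s_k + b·t_k at every step:
  q = 4: r = 25, s = 1 − 4·0 = 1, t = 0 − 4·1 = -4  (check: 189·1 + 41·(-4) = 25)
  q = 1: r = 16, s = 0 − 1·1 = -1, t = 1 − 1·(-4) = 5  (check: 189·(-1) + 41·5 = 16)
  q = 1: r = 9, s = 1 − 1·(-1) = 2, t = -4 − 1·5 = -9  (check: 189·2 + 41·(-9) = 9)
  q = 1: r = 7, s = -1 − 1·2 = -3, t = 5 − 1·(-9) = 14  (check: 189·(-3) + 41·14 = 7)
  q = 1: r = 2, s = 2 − 1·(-3) = 5, t = -9 − 1·14 = -23  (check: 189·5 + 41·(-23) = 2)
  q = 3: r = 1, s = -3 − 3·5 = -18, t = 14 − 3·(-23) = 83  (check: 189·(-18) + 41·83 = 1)
The row with r = 1 (the gcd) gives the Bezout coefficients s = -18, t = 83.
Result: 189 · (-18) + 41 · (83) = 1.

gcd(189, 41) = 1; s = -18, t = 83 (check: 189·(-18) + 41·83 = 1).


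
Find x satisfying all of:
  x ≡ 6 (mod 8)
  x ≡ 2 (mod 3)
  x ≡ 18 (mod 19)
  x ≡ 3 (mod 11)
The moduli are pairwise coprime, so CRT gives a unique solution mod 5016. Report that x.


Product of moduli M = 8 · 3 · 19 · 11 = 5016.
Merge one congruence at a time:
  Start: x ≡ 6 (mod 8).
  Combine with x ≡ 2 (mod 3); new modulus lcm = 24.
    Write x = 6 + 8·t and substitute into x ≡ 2 (mod 3): 8·t ≡ 2 − 6 = -4 (mod 3).
    Reduce coefficients mod 3: 2·t ≡ 2 (mod 3).
    The inverse of 2 mod 3 is 2 (since 2·2 = 4 = 1·3 + 1), so t ≡ 2·2 = 4 ≡ 1 (mod 3).
    Then x = 6 + 8·1 = 14, valid modulo lcm(8, 3) = 24: x ≡ 14 (mod 24).
  Combine with x ≡ 18 (mod 19); new modulus lcm = 456.
    Write x = 14 + 24·t and substitute into x ≡ 18 (mod 19): 24·t ≡ 18 − 14 = 4 (mod 19).
    Reduce coefficients mod 19: 5·t ≡ 4 (mod 19).
    The inverse of 5 mod 19 is 4 (since 5·4 = 20 = 1·19 + 1), so t ≡ 4·4 = 16 ≡ 16 (mod 19).
    Then x = 14 + 24·16 = 398, valid modulo lcm(24, 19) = 456: x ≡ 398 (mod 456).
  Combine with x ≡ 3 (mod 11); new modulus lcm = 5016.
    Write x = 398 + 456·t and substitute into x ≡ 3 (mod 11): 456·t ≡ 3 − 398 = -395 (mod 11).
    Reduce coefficients mod 11: 5·t ≡ 1 (mod 11).
    The inverse of 5 mod 11 is 9 (since 5·9 = 45 = 4·11 + 1), so t ≡ 9·1 = 9 ≡ 9 (mod 11).
    Then x = 398 + 456·9 = 4502, valid modulo lcm(456, 11) = 5016: x ≡ 4502 (mod 5016).
Verify against each original: 4502 mod 8 = 6, 4502 mod 3 = 2, 4502 mod 19 = 18, 4502 mod 11 = 3.

x ≡ 4502 (mod 5016).


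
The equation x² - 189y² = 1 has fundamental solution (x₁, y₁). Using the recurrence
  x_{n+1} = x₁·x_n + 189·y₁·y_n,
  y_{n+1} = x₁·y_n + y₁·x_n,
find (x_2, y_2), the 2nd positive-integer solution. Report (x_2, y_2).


Step 1: Find the fundamental solution (x₁, y₁) of x² - 189y² = 1.
  Expand √189 as a continued fraction. a₀ = ⌊√189⌋ = 13; iterate m_{k+1} = d_k·a_k − m_k, d_{k+1} = (189 − m_{k+1}²)/d_k, a_{k+1} = ⌊(a₀ + m_{k+1})/d_{k+1}⌋ (starting m₀ = 0, d₀ = 1), with convergents p_k = a_k·p_{k-1} + p_{k-2}, q_k = a_k·q_{k-1} + q_{k-2} (p₋₁ = 1, q₋₁ = 0):
  k = 0: a₀ = 13; p₀/q₀ = 13/1; p₀² − 189·q₀² = 169 − 189 = -20.
  k = 1: m = 13, d = 20, a = ⌊(13 + 13)/20⌋ = 1; p/q = (1·13 + 1)/(1·1 + 0) = 14/1; p² − 189·q² = 196 − 189 = 7.
  k = 2: m = 7, d = 7, a = ⌊(13 + 7)/7⌋ = 2; p/q = (2·14 + 13)/(2·1 + 1) = 41/3; p² − 189·q² = 1681 − 1701 = -20.
  k = 3: m = 7, d = 20, a = ⌊(13 + 7)/20⌋ = 1; p/q = (1·41 + 14)/(1·3 + 1) = 55/4; p² − 189·q² = 3025 − 3024 = 1.
  The first convergent with p² − 189·q² = 1 gives the fundamental solution (x₁, y₁) = (55, 4).
Step 2: Apply the recurrence (x_{n+1}, y_{n+1}) = (x₁x_n + 189y₁y_n, x₁y_n + y₁x_n) repeatedly.
  From (x_1, y_1) = (55, 4): x_2 = 55·55 + 189·4·4 = 6049; y_2 = 55·4 + 4·55 = 440.
Step 3: Verify x_2² - 189·y_2² = 36590401 - 36590400 = 1 (should be 1). ✓

(x_1, y_1) = (55, 4); (x_2, y_2) = (6049, 440).


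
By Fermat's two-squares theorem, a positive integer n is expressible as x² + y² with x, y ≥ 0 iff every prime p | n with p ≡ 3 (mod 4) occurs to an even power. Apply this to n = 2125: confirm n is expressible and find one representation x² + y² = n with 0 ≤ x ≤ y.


Step 1: Factor n = 2125 = 5^3 · 17.
Step 2: Check the mod-4 condition on each prime factor: 5 ≡ 1 (mod 4), exponent 3; 17 ≡ 1 (mod 4), exponent 1.
All primes ≡ 3 (mod 4) appear to even exponent (or don't appear), so by the two-squares theorem n IS expressible as a sum of two squares.
Step 3: Build a representation. Group n = k² · m with k = 5 and m = 5 · 17 = 85 (a product of primes ≡ 1 (mod 4)); a representation of m scales to one of n via (k·x)² + (k·y)² = k²(x² + y²). Each prime p ≡ 1 (mod 4) is itself a sum of two squares; find a² by testing p − a² for a perfect square:
  5: 5 − 1² = 4 = 2² ⇒ 5 = 1² + 2².
  17: 17 − 1² = 16 = 4² ⇒ 17 = 1² + 4².
  Combine using the Brahmagupta–Fibonacci identity (a² + b²)(c² + d²) = (ac − bd)² + (ad + bc)² = (ac + bd)² + (ad − bc)²:
  5 · 17 = 85: from (1² + 2²)(1² + 4²), take (1·1 − 2·4, 1·4 + 2·1) = (1 − 8, 4 + 2) = (-7, 6); dropping signs (only squares matter) gives (7, 6); check 7² + 6² = 49 + 36 = 85 ✓.
  Scale by k = 5: (5·7, 5·6) = (35, 30).
Step 4: Order so x ≤ y and verify: 30² + 35² = 900 + 1225 = 2125 = n. ✓

n = 2125 = 30² + 35² (one valid representation with x ≤ y).


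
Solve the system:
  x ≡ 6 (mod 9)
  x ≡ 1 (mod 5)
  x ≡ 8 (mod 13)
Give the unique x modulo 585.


Moduli 9, 5, 13 are pairwise coprime; by CRT there is a unique solution modulo M = 9 · 5 · 13 = 585.
Solve pairwise, accumulating the modulus:
  Start with x ≡ 6 (mod 9).
  Combine with x ≡ 1 (mod 5): since gcd(9, 5) = 1, we get a unique residue mod 45.
    Write x = 6 + 9·t and substitute into x ≡ 1 (mod 5): 9·t ≡ 1 − 6 = -5 (mod 5).
    Reduce coefficients mod 5: 4·t ≡ 0 (mod 5).
    The inverse of 4 mod 5 is 4 (since 4·4 = 16 = 3·5 + 1), so t ≡ 4·0 = 0 ≡ 0 (mod 5).
    Then x = 6 + 9·0 = 6, valid modulo lcm(9, 5) = 45: x ≡ 6 (mod 45).
  Combine with x ≡ 8 (mod 13): since gcd(45, 13) = 1, we get a unique residue mod 585.
    Write x = 6 + 45·t and substitute into x ≡ 8 (mod 13): 45·t ≡ 8 − 6 = 2 (mod 13).
    Reduce coefficients mod 13: 6·t ≡ 2 (mod 13).
    The inverse of 6 mod 13 is 11 (since 6·11 = 66 = 5·13 + 1), so t ≡ 11·2 = 22 ≡ 9 (mod 13).
    Then x = 6 + 45·9 = 411, valid modulo lcm(45, 13) = 585: x ≡ 411 (mod 585).
Verify: 411 mod 9 = 6 ✓, 411 mod 5 = 1 ✓, 411 mod 13 = 8 ✓.

x ≡ 411 (mod 585).


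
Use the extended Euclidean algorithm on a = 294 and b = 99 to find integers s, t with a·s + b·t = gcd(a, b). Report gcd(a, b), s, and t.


Euclidean algorithm on (294, 99) — divide until remainder is 0:
  294 = 2 · 99 + 96
  99 = 1 · 96 + 3
  96 = 32 · 3 + 0
gcd(294, 99) = 3.
Track Bezout coefficients alongside the remainders: start with r₀ = 294 = a·1 + b·0 (s = 1, t = 0) and r₁ = 99 = a·0 + b·1 (s = 0, t = 1); each new remainder r_{k+1} = r_{k-1} − q_k·r_k inherits s_{k+1} = s_{k-1} − q_k·s_k, t_{k+1} = t_{k-1} − q_k·t_k, so r_k = a·s_k + b·t_k at every step:
  q = 2: r = 96, s = 1 − 2·0 = 1, t = 0 − 2·1 = -2  (check: 294·1 + 99·(-2) = 96)
  q = 1: r = 3, s = 0 − 1·1 = -1, t = 1 − 1·(-2) = 3  (check: 294·(-1) + 99·3 = 3)
The row with r = 3 (the gcd) gives the Bezout coefficients s = -1, t = 3.
Result: 294 · (-1) + 99 · (3) = 3.

gcd(294, 99) = 3; s = -1, t = 3 (check: 294·(-1) + 99·3 = 3).


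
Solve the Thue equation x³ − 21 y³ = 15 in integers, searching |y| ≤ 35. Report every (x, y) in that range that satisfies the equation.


The equation is x³ - 21y³ = 15. For fixed y, x³ = 21·y³ + 15, so a solution requires the RHS to be a perfect cube.
Strategy: iterate y from -35 to 35, compute RHS = 21·y³ + 15, and check whether it is a (positive or negative) perfect cube.
Check small values of y:
  y = 0: RHS = 15 is not a perfect cube.
  y = 1: RHS = 36 is not a perfect cube.
  y = -1: RHS = -6 is not a perfect cube.
  y = 2: RHS = 183 is not a perfect cube.
  y = -2: RHS = -153 is not a perfect cube.
  y = 3: RHS = 582 is not a perfect cube.
  y = -3: RHS = -552 is not a perfect cube.
Continuing the search up to |y| = 35 finds no solutions either.
No (x, y) in the scanned range satisfies the equation.

No integer solutions with |y| ≤ 35.


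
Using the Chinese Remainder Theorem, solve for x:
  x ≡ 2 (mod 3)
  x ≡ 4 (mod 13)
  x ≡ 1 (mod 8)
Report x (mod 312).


Moduli 3, 13, 8 are pairwise coprime; by CRT there is a unique solution modulo M = 3 · 13 · 8 = 312.
Solve pairwise, accumulating the modulus:
  Start with x ≡ 2 (mod 3).
  Combine with x ≡ 4 (mod 13): since gcd(3, 13) = 1, we get a unique residue mod 39.
    Write x = 2 + 3·t and substitute into x ≡ 4 (mod 13): 3·t ≡ 4 − 2 = 2 (mod 13).
    The inverse of 3 mod 13 is 9 (since 3·9 = 27 = 2·13 + 1), so t ≡ 9·2 = 18 ≡ 5 (mod 13).
    Then x = 2 + 3·5 = 17, valid modulo lcm(3, 13) = 39: x ≡ 17 (mod 39).
  Combine with x ≡ 1 (mod 8): since gcd(39, 8) = 1, we get a unique residue mod 312.
    Write x = 17 + 39·t and substitute into x ≡ 1 (mod 8): 39·t ≡ 1 − 17 = -16 (mod 8).
    Reduce coefficients mod 8: 7·t ≡ 0 (mod 8).
    The inverse of 7 mod 8 is 7 (since 7·7 = 49 = 6·8 + 1), so t ≡ 7·0 = 0 ≡ 0 (mod 8).
    Then x = 17 + 39·0 = 17, valid modulo lcm(39, 8) = 312: x ≡ 17 (mod 312).
Verify: 17 mod 3 = 2 ✓, 17 mod 13 = 4 ✓, 17 mod 8 = 1 ✓.

x ≡ 17 (mod 312).


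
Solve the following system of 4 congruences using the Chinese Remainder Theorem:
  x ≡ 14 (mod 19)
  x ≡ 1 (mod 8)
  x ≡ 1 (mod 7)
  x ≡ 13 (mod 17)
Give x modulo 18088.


Product of moduli M = 19 · 8 · 7 · 17 = 18088.
Merge one congruence at a time:
  Start: x ≡ 14 (mod 19).
  Combine with x ≡ 1 (mod 8); new modulus lcm = 152.
    Write x = 14 + 19·t and substitute into x ≡ 1 (mod 8): 19·t ≡ 1 − 14 = -13 (mod 8).
    Reduce coefficients mod 8: 3·t ≡ 3 (mod 8).
    The inverse of 3 mod 8 is 3 (since 3·3 = 9 = 1·8 + 1), so t ≡ 3·3 = 9 ≡ 1 (mod 8).
    Then x = 14 + 19·1 = 33, valid modulo lcm(19, 8) = 152: x ≡ 33 (mod 152).
  Combine with x ≡ 1 (mod 7); new modulus lcm = 1064.
    Write x = 33 + 152·t and substitute into x ≡ 1 (mod 7): 152·t ≡ 1 − 33 = -32 (mod 7).
    Reduce coefficients mod 7: 5·t ≡ 3 (mod 7).
    The inverse of 5 mod 7 is 3 (since 5·3 = 15 = 2·7 + 1), so t ≡ 3·3 = 9 ≡ 2 (mod 7).
    Then x = 33 + 152·2 = 337, valid modulo lcm(152, 7) = 1064: x ≡ 337 (mod 1064).
  Combine with x ≡ 13 (mod 17); new modulus lcm = 18088.
    Write x = 337 + 1064·t and substitute into x ≡ 13 (mod 17): 1064·t ≡ 13 − 337 = -324 (mod 17).
    Reduce coefficients mod 17: 10·t ≡ 16 (mod 17).
    The inverse of 10 mod 17 is 12 (since 10·12 = 120 = 7·17 + 1), so t ≡ 12·16 = 192 ≡ 5 (mod 17).
    Then x = 337 + 1064·5 = 5657, valid modulo lcm(1064, 17) = 18088: x ≡ 5657 (mod 18088).
Verify against each original: 5657 mod 19 = 14, 5657 mod 8 = 1, 5657 mod 7 = 1, 5657 mod 17 = 13.

x ≡ 5657 (mod 18088).


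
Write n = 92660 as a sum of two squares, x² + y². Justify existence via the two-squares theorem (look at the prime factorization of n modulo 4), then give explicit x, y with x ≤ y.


Step 1: Factor n = 92660 = 2^2 · 5 · 41 · 113.
Step 2: Check the mod-4 condition on each prime factor: 2 = 2 (special); 5 ≡ 1 (mod 4), exponent 1; 41 ≡ 1 (mod 4), exponent 1; 113 ≡ 1 (mod 4), exponent 1.
All primes ≡ 3 (mod 4) appear to even exponent (or don't appear), so by the two-squares theorem n IS expressible as a sum of two squares.
Step 3: Build a representation. Group n = k² · m with k = 2 and m = 5 · 41 · 113 = 23165 (a product of primes ≡ 1 (mod 4)); a representation of m scales to one of n via (k·x)² + (k·y)² = k²(x² + y²). Each prime p ≡ 1 (mod 4) is itself a sum of two squares; find a² by testing p − a² for a perfect square:
  5: 5 − 1² = 4 = 2² ⇒ 5 = 1² + 2².
  41: 41 − 1² = 40, 41 − 2² = 37, 41 − 3² = 32, 41 − 4² = 25 = 5² ⇒ 41 = 4² + 5².
  113: 113 − 1² = 112, 113 − 2² = 109, 113 − 3² = 104, 113 − 4² = 97, 113 − 5² = 88, 113 − 6² = 77, 113 − 7² = 64 = 8² ⇒ 113 = 7² + 8².
  Combine using the Brahmagupta–Fibonacci identity (a² + b²)(c² + d²) = (ac − bd)² + (ad + bc)² = (ac + bd)² + (ad − bc)²:
  5 · 41 = 205: from (1² + 2²)(4² + 5²), take (1·4 − 2·5, 1·5 + 2·4) = (4 − 10, 5 + 8) = (-6, 13); dropping signs (only squares matter) gives (6, 13); check 6² + 13² = 36 + 169 = 205 ✓.
  205 · 113 = 23165: from (6² + 13²)(7² + 8²), take (6·7 − 13·8, 6·8 + 13·7) = (42 − 104, 48 + 91) = (-62, 139); dropping signs (only squares matter) gives (62, 139); check 62² + 139² = 3844 + 19321 = 23165 ✓.
  Scale by k = 2: (2·62, 2·139) = (124, 278).
Step 4: Order so x ≤ y and verify: 124² + 278² = 15376 + 77284 = 92660 = n. ✓

n = 92660 = 124² + 278² (one valid representation with x ≤ y).


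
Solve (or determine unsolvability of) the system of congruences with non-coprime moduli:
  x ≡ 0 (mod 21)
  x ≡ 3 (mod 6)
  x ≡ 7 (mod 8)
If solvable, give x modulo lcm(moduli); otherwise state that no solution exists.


Moduli 21, 6, 8 are not pairwise coprime, so CRT works modulo lcm(m_i) when all pairwise compatibility conditions hold.
Pairwise compatibility: gcd(m_i, m_j) must divide a_i - a_j for every pair.
Merge one congruence at a time:
  Start: x ≡ 0 (mod 21).
  Combine with x ≡ 3 (mod 6): gcd(21, 6) = 3; 3 - 0 = 3, which IS divisible by 3, so compatible.
    Write x = 0 + 21·t and substitute into x ≡ 3 (mod 6): 21·t ≡ 3 − 0 = 3 (mod 6).
    Divide the congruence (and modulus) by g = 3: 7·t ≡ 1 (mod 2).
    Reduce coefficients mod 2: 1·t ≡ 1 (mod 2).
    So t ≡ 1 (mod 2).
    Then x = 0 + 21·1 = 21, valid modulo lcm(21, 6) = 42: x ≡ 21 (mod 42).
  Combine with x ≡ 7 (mod 8): gcd(42, 8) = 2; 7 - 21 = -14, which IS divisible by 2, so compatible.
    Write x = 21 + 42·t and substitute into x ≡ 7 (mod 8): 42·t ≡ 7 − 21 = -14 (mod 8).
    Divide the congruence (and modulus) by g = 2: 21·t ≡ -7 (mod 4).
    Reduce coefficients mod 4: 1·t ≡ 1 (mod 4).
    So t ≡ 1 (mod 4).
    Then x = 21 + 42·1 = 63, valid modulo lcm(42, 8) = 168: x ≡ 63 (mod 168).
Verify: 63 mod 21 = 0, 63 mod 6 = 3, 63 mod 8 = 7.

x ≡ 63 (mod 168).


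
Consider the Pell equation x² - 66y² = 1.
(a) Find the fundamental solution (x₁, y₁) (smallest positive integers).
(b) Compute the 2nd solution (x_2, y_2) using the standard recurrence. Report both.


Step 1: Find the fundamental solution (x₁, y₁) of x² - 66y² = 1.
  Expand √66 as a continued fraction. a₀ = ⌊√66⌋ = 8; iterate m_{k+1} = d_k·a_k − m_k, d_{k+1} = (66 − m_{k+1}²)/d_k, a_{k+1} = ⌊(a₀ + m_{k+1})/d_{k+1}⌋ (starting m₀ = 0, d₀ = 1), with convergents p_k = a_k·p_{k-1} + p_{k-2}, q_k = a_k·q_{k-1} + q_{k-2} (p₋₁ = 1, q₋₁ = 0):
  k = 0: a₀ = 8; p₀/q₀ = 8/1; p₀² − 66·q₀² = 64 − 66 = -2.
  k = 1: m = 8, d = 2, a = ⌊(8 + 8)/2⌋ = 8; p/q = (8·8 + 1)/(8·1 + 0) = 65/8; p² − 66·q² = 4225 − 4224 = 1.
  The first convergent with p² − 66·q² = 1 gives the fundamental solution (x₁, y₁) = (65, 8).
Step 2: Apply the recurrence (x_{n+1}, y_{n+1}) = (x₁x_n + 66y₁y_n, x₁y_n + y₁x_n) repeatedly.
  From (x_1, y_1) = (65, 8): x_2 = 65·65 + 66·8·8 = 8449; y_2 = 65·8 + 8·65 = 1040.
Step 3: Verify x_2² - 66·y_2² = 71385601 - 71385600 = 1 (should be 1). ✓

(x_1, y_1) = (65, 8); (x_2, y_2) = (8449, 1040).


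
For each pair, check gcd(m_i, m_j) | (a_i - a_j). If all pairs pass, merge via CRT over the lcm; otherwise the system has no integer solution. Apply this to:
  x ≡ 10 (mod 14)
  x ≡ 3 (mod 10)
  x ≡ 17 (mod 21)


Moduli 14, 10, 21 are not pairwise coprime, so CRT works modulo lcm(m_i) when all pairwise compatibility conditions hold.
Pairwise compatibility: gcd(m_i, m_j) must divide a_i - a_j for every pair.
Merge one congruence at a time:
  Start: x ≡ 10 (mod 14).
  Combine with x ≡ 3 (mod 10): gcd(14, 10) = 2, and 3 - 10 = -7 is NOT divisible by 2.
    ⇒ system is inconsistent (no integer solution).

No solution (the system is inconsistent).


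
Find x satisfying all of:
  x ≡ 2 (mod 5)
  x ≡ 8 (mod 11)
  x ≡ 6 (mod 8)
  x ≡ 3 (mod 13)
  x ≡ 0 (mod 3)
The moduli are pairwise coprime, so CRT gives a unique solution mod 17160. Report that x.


Product of moduli M = 5 · 11 · 8 · 13 · 3 = 17160.
Merge one congruence at a time:
  Start: x ≡ 2 (mod 5).
  Combine with x ≡ 8 (mod 11); new modulus lcm = 55.
    Write x = 2 + 5·t and substitute into x ≡ 8 (mod 11): 5·t ≡ 8 − 2 = 6 (mod 11).
    The inverse of 5 mod 11 is 9 (since 5·9 = 45 = 4·11 + 1), so t ≡ 9·6 = 54 ≡ 10 (mod 11).
    Then x = 2 + 5·10 = 52, valid modulo lcm(5, 11) = 55: x ≡ 52 (mod 55).
  Combine with x ≡ 6 (mod 8); new modulus lcm = 440.
    Write x = 52 + 55·t and substitute into x ≡ 6 (mod 8): 55·t ≡ 6 − 52 = -46 (mod 8).
    Reduce coefficients mod 8: 7·t ≡ 2 (mod 8).
    The inverse of 7 mod 8 is 7 (since 7·7 = 49 = 6·8 + 1), so t ≡ 7·2 = 14 ≡ 6 (mod 8).
    Then x = 52 + 55·6 = 382, valid modulo lcm(55, 8) = 440: x ≡ 382 (mod 440).
  Combine with x ≡ 3 (mod 13); new modulus lcm = 5720.
    Write x = 382 + 440·t and substitute into x ≡ 3 (mod 13): 440·t ≡ 3 − 382 = -379 (mod 13).
    Reduce coefficients mod 13: 11·t ≡ 11 (mod 13).
    The inverse of 11 mod 13 is 6 (since 11·6 = 66 = 5·13 + 1), so t ≡ 6·11 = 66 ≡ 1 (mod 13).
    Then x = 382 + 440·1 = 822, valid modulo lcm(440, 13) = 5720: x ≡ 822 (mod 5720).
  Combine with x ≡ 0 (mod 3); new modulus lcm = 17160.
    Write x = 822 + 5720·t and substitute into x ≡ 0 (mod 3): 5720·t ≡ 0 − 822 = -822 (mod 3).
    Reduce coefficients mod 3: 2·t ≡ 0 (mod 3).
    The inverse of 2 mod 3 is 2 (since 2·2 = 4 = 1·3 + 1), so t ≡ 2·0 = 0 ≡ 0 (mod 3).
    Then x = 822 + 5720·0 = 822, valid modulo lcm(5720, 3) = 17160: x ≡ 822 (mod 17160).
Verify against each original: 822 mod 5 = 2, 822 mod 11 = 8, 822 mod 8 = 6, 822 mod 13 = 3, 822 mod 3 = 0.

x ≡ 822 (mod 17160).


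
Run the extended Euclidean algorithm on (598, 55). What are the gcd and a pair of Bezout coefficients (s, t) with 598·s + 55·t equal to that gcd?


Euclidean algorithm on (598, 55) — divide until remainder is 0:
  598 = 10 · 55 + 48
  55 = 1 · 48 + 7
  48 = 6 · 7 + 6
  7 = 1 · 6 + 1
  6 = 6 · 1 + 0
gcd(598, 55) = 1.
Track Bezout coefficients alongside the remainders: start with r₀ = 598 = a·1 + b·0 (s = 1, t = 0) and r₁ = 55 = a·0 + b·1 (s = 0, t = 1); each new remainder r_{k+1} = r_{k-1} − q_k·r_k inherits s_{k+1} = s_{k-1} − q_k·s_k, t_{k+1} = t_{k-1} − q_k·t_k, so r_k = a·s_k + b·t_k at every step:
  q = 10: r = 48, s = 1 − 10·0 = 1, t = 0 − 10·1 = -10  (check: 598·1 + 55·(-10) = 48)
  q = 1: r = 7, s = 0 − 1·1 = -1, t = 1 − 1·(-10) = 11  (check: 598·(-1) + 55·11 = 7)
  q = 6: r = 6, s = 1 − 6·(-1) = 7, t = -10 − 6·11 = -76  (check: 598·7 + 55·(-76) = 6)
  q = 1: r = 1, s = -1 − 1·7 = -8, t = 11 − 1·(-76) = 87  (check: 598·(-8) + 55·87 = 1)
The row with r = 1 (the gcd) gives the Bezout coefficients s = -8, t = 87.
Result: 598 · (-8) + 55 · (87) = 1.

gcd(598, 55) = 1; s = -8, t = 87 (check: 598·(-8) + 55·87 = 1).


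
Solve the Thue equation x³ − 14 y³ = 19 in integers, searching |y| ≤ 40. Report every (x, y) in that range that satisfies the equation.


The equation is x³ - 14y³ = 19. For fixed y, x³ = 14·y³ + 19, so a solution requires the RHS to be a perfect cube.
Strategy: iterate y from -40 to 40, compute RHS = 14·y³ + 19, and check whether it is a (positive or negative) perfect cube.
Check small values of y:
  y = 0: RHS = 19 is not a perfect cube.
  y = 1: RHS = 33 is not a perfect cube.
  y = -1: RHS = 5 is not a perfect cube.
  y = 2: RHS = 131 is not a perfect cube.
  y = -2: RHS = -93 is not a perfect cube.
  y = 3: RHS = 397 is not a perfect cube.
  y = -3: RHS = -359 is not a perfect cube.
Continuing the search up to |y| = 40 finds no solutions either.
No (x, y) in the scanned range satisfies the equation.

No integer solutions with |y| ≤ 40.


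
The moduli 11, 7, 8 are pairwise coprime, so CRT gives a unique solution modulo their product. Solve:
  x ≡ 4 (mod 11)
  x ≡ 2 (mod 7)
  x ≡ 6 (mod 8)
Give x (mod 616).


Moduli 11, 7, 8 are pairwise coprime; by CRT there is a unique solution modulo M = 11 · 7 · 8 = 616.
Solve pairwise, accumulating the modulus:
  Start with x ≡ 4 (mod 11).
  Combine with x ≡ 2 (mod 7): since gcd(11, 7) = 1, we get a unique residue mod 77.
    Write x = 4 + 11·t and substitute into x ≡ 2 (mod 7): 11·t ≡ 2 − 4 = -2 (mod 7).
    Reduce coefficients mod 7: 4·t ≡ 5 (mod 7).
    The inverse of 4 mod 7 is 2 (since 4·2 = 8 = 1·7 + 1), so t ≡ 2·5 = 10 ≡ 3 (mod 7).
    Then x = 4 + 11·3 = 37, valid modulo lcm(11, 7) = 77: x ≡ 37 (mod 77).
  Combine with x ≡ 6 (mod 8): since gcd(77, 8) = 1, we get a unique residue mod 616.
    Write x = 37 + 77·t and substitute into x ≡ 6 (mod 8): 77·t ≡ 6 − 37 = -31 (mod 8).
    Reduce coefficients mod 8: 5·t ≡ 1 (mod 8).
    The inverse of 5 mod 8 is 5 (since 5·5 = 25 = 3·8 + 1), so t ≡ 5·1 = 5 ≡ 5 (mod 8).
    Then x = 37 + 77·5 = 422, valid modulo lcm(77, 8) = 616: x ≡ 422 (mod 616).
Verify: 422 mod 11 = 4 ✓, 422 mod 7 = 2 ✓, 422 mod 8 = 6 ✓.

x ≡ 422 (mod 616).


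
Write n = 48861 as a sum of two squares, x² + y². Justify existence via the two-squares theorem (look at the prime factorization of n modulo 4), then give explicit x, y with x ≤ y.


Step 1: Factor n = 48861 = 3^2 · 61 · 89.
Step 2: Check the mod-4 condition on each prime factor: 3 ≡ 3 (mod 4), exponent 2 (must be even); 61 ≡ 1 (mod 4), exponent 1; 89 ≡ 1 (mod 4), exponent 1.
All primes ≡ 3 (mod 4) appear to even exponent (or don't appear), so by the two-squares theorem n IS expressible as a sum of two squares.
Step 3: Build a representation. Group n = k² · m with k = 3 and m = 61 · 89 = 5429 (a product of primes ≡ 1 (mod 4)); a representation of m scales to one of n via (k·x)² + (k·y)² = k²(x² + y²). Each prime p ≡ 1 (mod 4) is itself a sum of two squares; find a² by testing p − a² for a perfect square:
  61: 61 − 1² = 60, 61 − 2² = 57, 61 − 3² = 52, 61 − 4² = 45, 61 − 5² = 36 = 6² ⇒ 61 = 5² + 6².
  89: 89 − 1² = 88, 89 − 2² = 85, 89 − 3² = 80, 89 − 4² = 73, 89 − 5² = 64 = 8² ⇒ 89 = 5² + 8².
  Combine using the Brahmagupta–Fibonacci identity (a² + b²)(c² + d²) = (ac − bd)² + (ad + bc)² = (ac + bd)² + (ad − bc)²:
  61 · 89 = 5429: from (5² + 6²)(5² + 8²), take (5·5 − 6·8, 5·8 + 6·5) = (25 − 48, 40 + 30) = (-23, 70); dropping signs (only squares matter) gives (23, 70); check 23² + 70² = 529 + 4900 = 5429 ✓.
  Scale by k = 3: (3·23, 3·70) = (69, 210).
Step 4: Order so x ≤ y and verify: 69² + 210² = 4761 + 44100 = 48861 = n. ✓

n = 48861 = 69² + 210² (one valid representation with x ≤ y).


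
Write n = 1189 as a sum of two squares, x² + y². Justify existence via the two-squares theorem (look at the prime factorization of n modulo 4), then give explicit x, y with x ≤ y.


Step 1: Factor n = 1189 = 29 · 41.
Step 2: Check the mod-4 condition on each prime factor: 29 ≡ 1 (mod 4), exponent 1; 41 ≡ 1 (mod 4), exponent 1.
All primes ≡ 3 (mod 4) appear to even exponent (or don't appear), so by the two-squares theorem n IS expressible as a sum of two squares.
Step 3: Build a representation. Here n = 29 · 41 is a product of primes ≡ 1 (mod 4). Each prime p ≡ 1 (mod 4) is itself a sum of two squares; find a² by testing p − a² for a perfect square:
  29: 29 − 1² = 28, 29 − 2² = 25 = 5² ⇒ 29 = 2² + 5².
  41: 41 − 1² = 40, 41 − 2² = 37, 41 − 3² = 32, 41 − 4² = 25 = 5² ⇒ 41 = 4² + 5².
  Combine using the Brahmagupta–Fibonacci identity (a² + b²)(c² + d²) = (ac − bd)² + (ad + bc)² = (ac + bd)² + (ad − bc)²:
  29 · 41 = 1189: from (2² + 5²)(4² + 5²), take (2·4 − 5·5, 2·5 + 5·4) = (8 − 25, 10 + 20) = (-17, 30); dropping signs (only squares matter) gives (17, 30); check 17² + 30² = 289 + 900 = 1189 ✓.
Step 4: Order so x ≤ y and verify: 17² + 30² = 289 + 900 = 1189 = n. ✓

n = 1189 = 17² + 30² (one valid representation with x ≤ y).


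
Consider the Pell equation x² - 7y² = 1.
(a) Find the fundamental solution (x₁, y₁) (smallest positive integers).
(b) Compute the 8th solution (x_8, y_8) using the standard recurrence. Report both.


Step 1: Find the fundamental solution (x₁, y₁) of x² - 7y² = 1.
  Expand √7 as a continued fraction. a₀ = ⌊√7⌋ = 2; iterate m_{k+1} = d_k·a_k − m_k, d_{k+1} = (7 − m_{k+1}²)/d_k, a_{k+1} = ⌊(a₀ + m_{k+1})/d_{k+1}⌋ (starting m₀ = 0, d₀ = 1), with convergents p_k = a_k·p_{k-1} + p_{k-2}, q_k = a_k·q_{k-1} + q_{k-2} (p₋₁ = 1, q₋₁ = 0):
  k = 0: a₀ = 2; p₀/q₀ = 2/1; p₀² − 7·q₀² = 4 − 7 = -3.
  k = 1: m = 2, d = 3, a = ⌊(2 + 2)/3⌋ = 1; p/q = (1·2 + 1)/(1·1 + 0) = 3/1; p² − 7·q² = 9 − 7 = 2.
  k = 2: m = 1, d = 2, a = ⌊(2 + 1)/2⌋ = 1; p/q = (1·3 + 2)/(1·1 + 1) = 5/2; p² − 7·q² = 25 − 28 = -3.
  k = 3: m = 1, d = 3, a = ⌊(2 + 1)/3⌋ = 1; p/q = (1·5 + 3)/(1·2 + 1) = 8/3; p² − 7·q² = 64 − 63 = 1.
  The first convergent with p² − 7·q² = 1 gives the fundamental solution (x₁, y₁) = (8, 3).
Step 2: Apply the recurrence (x_{n+1}, y_{n+1}) = (x₁x_n + 7y₁y_n, x₁y_n + y₁x_n) repeatedly.
  From (x_1, y_1) = (8, 3): x_2 = 8·8 + 7·3·3 = 127; y_2 = 8·3 + 3·8 = 48.
  From (x_2, y_2) = (127, 48): x_3 = 8·127 + 7·3·48 = 2024; y_3 = 8·48 + 3·127 = 765.
  From (x_3, y_3) = (2024, 765): x_4 = 8·2024 + 7·3·765 = 32257; y_4 = 8·765 + 3·2024 = 12192.
  From (x_4, y_4) = (32257, 12192): x_5 = 8·32257 + 7·3·12192 = 514088; y_5 = 8·12192 + 3·32257 = 194307.
  From (x_5, y_5) = (514088, 194307): x_6 = 8·514088 + 7·3·194307 = 8193151; y_6 = 8·194307 + 3·514088 = 3096720.
  From (x_6, y_6) = (8193151, 3096720): x_7 = 8·8193151 + 7·3·3096720 = 130576328; y_7 = 8·3096720 + 3·8193151 = 49353213.
  From (x_7, y_7) = (130576328, 49353213): x_8 = 8·130576328 + 7·3·49353213 = 2081028097; y_8 = 8·49353213 + 3·130576328 = 786554688.
Step 3: Verify x_8² - 7·y_8² = 4330677940503441409 - 4330677940503441408 = 1 (should be 1). ✓

(x_1, y_1) = (8, 3); (x_8, y_8) = (2081028097, 786554688).


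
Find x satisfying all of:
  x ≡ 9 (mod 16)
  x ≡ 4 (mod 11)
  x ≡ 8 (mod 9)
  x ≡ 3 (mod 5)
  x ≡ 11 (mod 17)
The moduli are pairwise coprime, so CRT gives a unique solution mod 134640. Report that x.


Product of moduli M = 16 · 11 · 9 · 5 · 17 = 134640.
Merge one congruence at a time:
  Start: x ≡ 9 (mod 16).
  Combine with x ≡ 4 (mod 11); new modulus lcm = 176.
    Write x = 9 + 16·t and substitute into x ≡ 4 (mod 11): 16·t ≡ 4 − 9 = -5 (mod 11).
    Reduce coefficients mod 11: 5·t ≡ 6 (mod 11).
    The inverse of 5 mod 11 is 9 (since 5·9 = 45 = 4·11 + 1), so t ≡ 9·6 = 54 ≡ 10 (mod 11).
    Then x = 9 + 16·10 = 169, valid modulo lcm(16, 11) = 176: x ≡ 169 (mod 176).
  Combine with x ≡ 8 (mod 9); new modulus lcm = 1584.
    Write x = 169 + 176·t and substitute into x ≡ 8 (mod 9): 176·t ≡ 8 − 169 = -161 (mod 9).
    Reduce coefficients mod 9: 5·t ≡ 1 (mod 9).
    The inverse of 5 mod 9 is 2 (since 5·2 = 10 = 1·9 + 1), so t ≡ 2·1 = 2 ≡ 2 (mod 9).
    Then x = 169 + 176·2 = 521, valid modulo lcm(176, 9) = 1584: x ≡ 521 (mod 1584).
  Combine with x ≡ 3 (mod 5); new modulus lcm = 7920.
    Write x = 521 + 1584·t and substitute into x ≡ 3 (mod 5): 1584·t ≡ 3 − 521 = -518 (mod 5).
    Reduce coefficients mod 5: 4·t ≡ 2 (mod 5).
    The inverse of 4 mod 5 is 4 (since 4·4 = 16 = 3·5 + 1), so t ≡ 4·2 = 8 ≡ 3 (mod 5).
    Then x = 521 + 1584·3 = 5273, valid modulo lcm(1584, 5) = 7920: x ≡ 5273 (mod 7920).
  Combine with x ≡ 11 (mod 17); new modulus lcm = 134640.
    Write x = 5273 + 7920·t and substitute into x ≡ 11 (mod 17): 7920·t ≡ 11 − 5273 = -5262 (mod 17).
    Reduce coefficients mod 17: 15·t ≡ 8 (mod 17).
    The inverse of 15 mod 17 is 8 (since 15·8 = 120 = 7·17 + 1), so t ≡ 8·8 = 64 ≡ 13 (mod 17).
    Then x = 5273 + 7920·13 = 108233, valid modulo lcm(7920, 17) = 134640: x ≡ 108233 (mod 134640).
Verify against each original: 108233 mod 16 = 9, 108233 mod 11 = 4, 108233 mod 9 = 8, 108233 mod 5 = 3, 108233 mod 17 = 11.

x ≡ 108233 (mod 134640).


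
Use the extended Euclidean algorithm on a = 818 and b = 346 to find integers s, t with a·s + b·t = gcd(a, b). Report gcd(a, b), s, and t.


Euclidean algorithm on (818, 346) — divide until remainder is 0:
  818 = 2 · 346 + 126
  346 = 2 · 126 + 94
  126 = 1 · 94 + 32
  94 = 2 · 32 + 30
  32 = 1 · 30 + 2
  30 = 15 · 2 + 0
gcd(818, 346) = 2.
Track Bezout coefficients alongside the remainders: start with r₀ = 818 = a·1 + b·0 (s = 1, t = 0) and r₁ = 346 = a·0 + b·1 (s = 0, t = 1); each new remainder r_{k+1} = r_{k-1} − q_k·r_k inherits s_{k+1} = s_{k-1} − q_k·s_k, t_{k+1} = t_{k-1} − q_k·t_k, so r_k = a·s_k + b·t_k at every step:
  q = 2: r = 126, s = 1 − 2·0 = 1, t = 0 − 2·1 = -2  (check: 818·1 + 346·(-2) = 126)
  q = 2: r = 94, s = 0 − 2·1 = -2, t = 1 − 2·(-2) = 5  (check: 818·(-2) + 346·5 = 94)
  q = 1: r = 32, s = 1 − 1·(-2) = 3, t = -2 − 1·5 = -7  (check: 818·3 + 346·(-7) = 32)
  q = 2: r = 30, s = -2 − 2·3 = -8, t = 5 − 2·(-7) = 19  (check: 818·(-8) + 346·19 = 30)
  q = 1: r = 2, s = 3 − 1·(-8) = 11, t = -7 − 1·19 = -26  (check: 818·11 + 346·(-26) = 2)
The row with r = 2 (the gcd) gives the Bezout coefficients s = 11, t = -26.
Result: 818 · (11) + 346 · (-26) = 2.

gcd(818, 346) = 2; s = 11, t = -26 (check: 818·11 + 346·(-26) = 2).


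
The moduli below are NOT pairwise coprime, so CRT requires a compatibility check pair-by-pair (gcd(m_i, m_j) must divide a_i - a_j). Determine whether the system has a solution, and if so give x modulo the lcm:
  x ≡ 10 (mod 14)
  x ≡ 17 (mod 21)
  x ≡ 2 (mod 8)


Moduli 14, 21, 8 are not pairwise coprime, so CRT works modulo lcm(m_i) when all pairwise compatibility conditions hold.
Pairwise compatibility: gcd(m_i, m_j) must divide a_i - a_j for every pair.
Merge one congruence at a time:
  Start: x ≡ 10 (mod 14).
  Combine with x ≡ 17 (mod 21): gcd(14, 21) = 7; 17 - 10 = 7, which IS divisible by 7, so compatible.
    Write x = 10 + 14·t and substitute into x ≡ 17 (mod 21): 14·t ≡ 17 − 10 = 7 (mod 21).
    Divide the congruence (and modulus) by g = 7: 2·t ≡ 1 (mod 3).
    The inverse of 2 mod 3 is 2 (since 2·2 = 4 = 1·3 + 1), so t ≡ 2·1 = 2 ≡ 2 (mod 3).
    Then x = 10 + 14·2 = 38, valid modulo lcm(14, 21) = 42: x ≡ 38 (mod 42).
  Combine with x ≡ 2 (mod 8): gcd(42, 8) = 2; 2 - 38 = -36, which IS divisible by 2, so compatible.
    Write x = 38 + 42·t and substitute into x ≡ 2 (mod 8): 42·t ≡ 2 − 38 = -36 (mod 8).
    Divide the congruence (and modulus) by g = 2: 21·t ≡ -18 (mod 4).
    Reduce coefficients mod 4: 1·t ≡ 2 (mod 4).
    So t ≡ 2 (mod 4).
    Then x = 38 + 42·2 = 122, valid modulo lcm(42, 8) = 168: x ≡ 122 (mod 168).
Verify: 122 mod 14 = 10, 122 mod 21 = 17, 122 mod 8 = 2.

x ≡ 122 (mod 168).


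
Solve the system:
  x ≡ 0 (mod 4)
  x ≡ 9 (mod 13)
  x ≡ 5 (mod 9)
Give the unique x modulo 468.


Moduli 4, 13, 9 are pairwise coprime; by CRT there is a unique solution modulo M = 4 · 13 · 9 = 468.
Solve pairwise, accumulating the modulus:
  Start with x ≡ 0 (mod 4).
  Combine with x ≡ 9 (mod 13): since gcd(4, 13) = 1, we get a unique residue mod 52.
    Write x = 0 + 4·t and substitute into x ≡ 9 (mod 13): 4·t ≡ 9 − 0 = 9 (mod 13).
    The inverse of 4 mod 13 is 10 (since 4·10 = 40 = 3·13 + 1), so t ≡ 10·9 = 90 ≡ 12 (mod 13).
    Then x = 0 + 4·12 = 48, valid modulo lcm(4, 13) = 52: x ≡ 48 (mod 52).
  Combine with x ≡ 5 (mod 9): since gcd(52, 9) = 1, we get a unique residue mod 468.
    Write x = 48 + 52·t and substitute into x ≡ 5 (mod 9): 52·t ≡ 5 − 48 = -43 (mod 9).
    Reduce coefficients mod 9: 7·t ≡ 2 (mod 9).
    The inverse of 7 mod 9 is 4 (since 7·4 = 28 = 3·9 + 1), so t ≡ 4·2 = 8 ≡ 8 (mod 9).
    Then x = 48 + 52·8 = 464, valid modulo lcm(52, 9) = 468: x ≡ 464 (mod 468).
Verify: 464 mod 4 = 0 ✓, 464 mod 13 = 9 ✓, 464 mod 9 = 5 ✓.

x ≡ 464 (mod 468).


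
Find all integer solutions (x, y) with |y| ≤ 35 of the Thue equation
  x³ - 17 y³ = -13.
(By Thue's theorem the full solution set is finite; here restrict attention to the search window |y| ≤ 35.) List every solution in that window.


The equation is x³ - 17y³ = -13. For fixed y, x³ = 17·y³ − 13, so a solution requires the RHS to be a perfect cube.
Strategy: iterate y from -35 to 35, compute RHS = 17·y³ − 13, and check whether it is a (positive or negative) perfect cube.
Check small values of y:
  y = 0: RHS = -13 is not a perfect cube.
  y = 1: RHS = 4 is not a perfect cube.
  y = -1: RHS = -30 is not a perfect cube.
  y = 2: RHS = 123 is not a perfect cube.
  y = -2: RHS = -149 is not a perfect cube.
  y = 3: RHS = 446 is not a perfect cube.
  y = -3: RHS = -472 is not a perfect cube.
Continuing the search up to |y| = 35 finds no solutions either.
No (x, y) in the scanned range satisfies the equation.

No integer solutions with |y| ≤ 35.
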